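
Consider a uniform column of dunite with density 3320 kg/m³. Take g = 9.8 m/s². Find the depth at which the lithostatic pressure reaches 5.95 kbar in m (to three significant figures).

h = P/(ρg) = 5.95 kbar / (3320 kg/m³ × 9.8 m/s²) = 5.950×10^8 Pa / 32536 Pa/m = 18287 m

18300 m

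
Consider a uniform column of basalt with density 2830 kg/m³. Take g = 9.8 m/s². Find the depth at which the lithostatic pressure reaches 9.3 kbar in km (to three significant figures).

h = P/(ρg) = 9.3 kbar / (2830 kg/m³ × 9.8 m/s²) = 9.300×10^8 Pa / 27734 Pa/m = 33533 m
= 33.533 km

33.5 km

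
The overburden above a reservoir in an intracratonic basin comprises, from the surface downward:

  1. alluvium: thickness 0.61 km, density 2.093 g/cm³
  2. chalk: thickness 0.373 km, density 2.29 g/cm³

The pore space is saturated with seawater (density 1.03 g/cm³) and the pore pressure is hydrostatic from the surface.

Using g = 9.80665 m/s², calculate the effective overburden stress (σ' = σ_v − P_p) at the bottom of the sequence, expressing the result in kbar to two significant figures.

0.11 kbar

Overburden (lithostatic) stress σ_v:
alluvium: 2093 kg/m³ × 9.80665 m/s² × 610 m = 1.252×10^7 Pa = 12.52 MPa
chalk: 2290 kg/m³ × 9.80665 m/s² × 373 m = 8.377×10^6 Pa = 8.377 MPa
Total = 12.52 + 8.377 = 20.897 MPa
Pore pressure P_p = 1030 kg/m³ × 9.80665 m/s² × 983 m = 9.929×10^6 Pa = 9.929 MPa
Effective stress σ' = σ_v − P_p = 20.90 − 9.929 = 10.968 MPa = 0.10968 kbar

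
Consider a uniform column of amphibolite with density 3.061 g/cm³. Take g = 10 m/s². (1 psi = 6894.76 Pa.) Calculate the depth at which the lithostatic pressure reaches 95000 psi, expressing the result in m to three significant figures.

h = P/(ρg) = 95000 psi / (3061 kg/m³ × 10 m/s²) = 6.550×10^8 Pa / 30610 Pa/m = 21398 m

21400 m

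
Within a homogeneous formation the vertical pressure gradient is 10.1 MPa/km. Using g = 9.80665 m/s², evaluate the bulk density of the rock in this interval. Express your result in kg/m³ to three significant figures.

1030 kg/m³

ρ = (dP/dz)/g = 10.1 MPa/km / 9.80665 m/s² = 10100 Pa/m / 9.80665 m/s² = 1029.9 kg/m³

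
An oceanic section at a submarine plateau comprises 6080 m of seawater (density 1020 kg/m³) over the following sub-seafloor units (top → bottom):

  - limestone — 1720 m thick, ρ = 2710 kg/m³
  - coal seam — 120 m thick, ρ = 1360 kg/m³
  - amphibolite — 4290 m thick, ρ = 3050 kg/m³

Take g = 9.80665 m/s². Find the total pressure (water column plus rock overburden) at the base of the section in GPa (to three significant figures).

0.236 GPa

seawater: 1020 kg/m³ × 9.80665 m/s² × 6080 m = 6.082×10^7 Pa = 0.06082 GPa
limestone: 2710 kg/m³ × 9.80665 m/s² × 1720 m = 4.571×10^7 Pa = 0.04571 GPa
coal seam: 1360 kg/m³ × 9.80665 m/s² × 120 m = 1.600×10^6 Pa = 1.600×10^-3 GPa
amphibolite: 3050 kg/m³ × 9.80665 m/s² × 4290 m = 1.283×10^8 Pa = 0.1283 GPa
Total = 0.06082 + 0.04571 + 1.600×10^-3 + 0.1283 = 0.23644 GPa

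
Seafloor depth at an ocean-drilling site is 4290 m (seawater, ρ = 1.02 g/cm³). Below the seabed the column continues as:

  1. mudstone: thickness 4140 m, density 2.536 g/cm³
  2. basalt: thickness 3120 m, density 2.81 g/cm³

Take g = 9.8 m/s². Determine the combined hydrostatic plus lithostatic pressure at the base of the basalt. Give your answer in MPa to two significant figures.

seawater: 1020 kg/m³ × 9.8 m/s² × 4290 m = 4.288×10^7 Pa = 42.88 MPa
mudstone: 2536 kg/m³ × 9.8 m/s² × 4140 m = 1.029×10^8 Pa = 102.9 MPa
basalt: 2810 kg/m³ × 9.8 m/s² × 3120 m = 8.592×10^7 Pa = 85.92 MPa
Total = 42.88 + 102.9 + 85.92 = 231.69 MPa

230 MPa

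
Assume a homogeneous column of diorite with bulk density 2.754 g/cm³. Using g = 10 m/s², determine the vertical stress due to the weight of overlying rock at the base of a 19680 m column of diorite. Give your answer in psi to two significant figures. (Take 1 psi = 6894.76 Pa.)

diorite: 2754 kg/m³ × 10 m/s² × 19680 m = 5.420×10^8 Pa = 78609 psi

79000 psi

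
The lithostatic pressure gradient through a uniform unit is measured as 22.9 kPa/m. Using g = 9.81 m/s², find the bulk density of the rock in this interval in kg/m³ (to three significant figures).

2330 kg/m³

ρ = (dP/dz)/g = 22.9 kPa/m / 9.81 m/s² = 22900 Pa/m / 9.81 m/s² = 2334.4 kg/m³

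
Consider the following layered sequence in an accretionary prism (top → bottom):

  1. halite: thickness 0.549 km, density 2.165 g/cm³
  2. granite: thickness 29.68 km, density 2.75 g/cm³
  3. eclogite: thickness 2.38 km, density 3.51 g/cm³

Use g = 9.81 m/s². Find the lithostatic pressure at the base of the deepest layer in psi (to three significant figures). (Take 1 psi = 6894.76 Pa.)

130000 psi

halite: 2165 kg/m³ × 9.81 m/s² × 549 m = 1.166×10^7 Pa = 1691 psi
granite: 2750 kg/m³ × 9.81 m/s² × 29680 m = 8.007×10^8 Pa = 1.161×10^5 psi
eclogite: 3510 kg/m³ × 9.81 m/s² × 2380 m = 8.195×10^7 Pa = 11886 psi
Total = 1691 + 1.161×10^5 + 11886 = 1.2971×10^5 psi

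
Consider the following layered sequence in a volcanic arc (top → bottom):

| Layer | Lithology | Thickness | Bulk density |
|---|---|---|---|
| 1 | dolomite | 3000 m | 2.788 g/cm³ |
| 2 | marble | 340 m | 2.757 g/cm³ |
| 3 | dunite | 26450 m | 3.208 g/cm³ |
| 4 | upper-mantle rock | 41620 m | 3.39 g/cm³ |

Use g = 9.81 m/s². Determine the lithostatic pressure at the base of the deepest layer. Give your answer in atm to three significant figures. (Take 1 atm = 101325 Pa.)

dolomite: 2788 kg/m³ × 9.81 m/s² × 3000 m = 8.205×10^7 Pa = 809.8 atm
marble: 2757 kg/m³ × 9.81 m/s² × 340 m = 9.196×10^6 Pa = 90.75 atm
dunite: 3208 kg/m³ × 9.81 m/s² × 26450 m = 8.324×10^8 Pa = 8215 atm
upper-mantle rock: 3390 kg/m³ × 9.81 m/s² × 41620 m = 1.384×10^9 Pa = 13660 atm
Total = 809.8 + 90.75 + 8215 + 13660 = 22776 atm

22800 atm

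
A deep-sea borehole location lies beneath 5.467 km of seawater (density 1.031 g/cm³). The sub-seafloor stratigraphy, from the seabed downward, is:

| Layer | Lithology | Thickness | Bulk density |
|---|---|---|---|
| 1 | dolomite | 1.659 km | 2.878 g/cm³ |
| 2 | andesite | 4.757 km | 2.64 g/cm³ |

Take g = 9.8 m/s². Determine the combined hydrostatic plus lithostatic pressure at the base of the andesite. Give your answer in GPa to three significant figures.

seawater: 1031 kg/m³ × 9.8 m/s² × 5467 m = 5.524×10^7 Pa = 0.05524 GPa
dolomite: 2878 kg/m³ × 9.8 m/s² × 1659 m = 4.679×10^7 Pa = 0.04679 GPa
andesite: 2640 kg/m³ × 9.8 m/s² × 4757 m = 1.231×10^8 Pa = 0.1231 GPa
Total = 0.05524 + 0.04679 + 0.1231 = 0.22510 GPa

0.225 GPa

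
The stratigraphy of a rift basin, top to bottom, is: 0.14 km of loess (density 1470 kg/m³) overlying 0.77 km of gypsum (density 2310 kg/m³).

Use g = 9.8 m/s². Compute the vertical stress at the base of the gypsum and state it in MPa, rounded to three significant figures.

19.4 MPa

loess: 1470 kg/m³ × 9.8 m/s² × 140 m = 2.017×10^6 Pa = 2.017 MPa
gypsum: 2310 kg/m³ × 9.8 m/s² × 770 m = 1.743×10^7 Pa = 17.43 MPa
Total = 2.017 + 17.43 = 19.448 MPa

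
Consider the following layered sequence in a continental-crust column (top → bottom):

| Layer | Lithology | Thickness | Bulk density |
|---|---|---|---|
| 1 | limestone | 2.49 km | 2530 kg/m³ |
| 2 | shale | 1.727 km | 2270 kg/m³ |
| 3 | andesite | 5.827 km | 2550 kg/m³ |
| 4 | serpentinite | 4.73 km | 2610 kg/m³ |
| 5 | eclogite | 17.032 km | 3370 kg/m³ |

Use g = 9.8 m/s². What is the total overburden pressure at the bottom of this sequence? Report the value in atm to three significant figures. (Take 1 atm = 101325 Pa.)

limestone: 2530 kg/m³ × 9.8 m/s² × 2490 m = 6.174×10^7 Pa = 609.3 atm
shale: 2270 kg/m³ × 9.8 m/s² × 1727 m = 3.842×10^7 Pa = 379.2 atm
andesite: 2550 kg/m³ × 9.8 m/s² × 5827 m = 1.456×10^8 Pa = 1437 atm
serpentinite: 2610 kg/m³ × 9.8 m/s² × 4730 m = 1.210×10^8 Pa = 1194 atm
eclogite: 3370 kg/m³ × 9.8 m/s² × 17032 m = 5.625×10^8 Pa = 5551 atm
Total = 609.3 + 379.2 + 1437 + 1194 + 5551 = 9171.0 atm

9170 atm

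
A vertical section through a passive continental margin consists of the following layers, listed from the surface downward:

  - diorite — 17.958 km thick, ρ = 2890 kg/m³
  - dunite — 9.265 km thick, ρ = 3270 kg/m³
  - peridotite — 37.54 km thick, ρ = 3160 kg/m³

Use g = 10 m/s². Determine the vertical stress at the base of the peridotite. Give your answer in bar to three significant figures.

diorite: 2890 kg/m³ × 10 m/s² × 17958 m = 5.190×10^8 Pa = 5190 bar
dunite: 3270 kg/m³ × 10 m/s² × 9265 m = 3.030×10^8 Pa = 3030 bar
peridotite: 3160 kg/m³ × 10 m/s² × 37540 m = 1.186×10^9 Pa = 11863 bar
Total = 5190 + 3030 + 11863 = 20082 bar

20100 bar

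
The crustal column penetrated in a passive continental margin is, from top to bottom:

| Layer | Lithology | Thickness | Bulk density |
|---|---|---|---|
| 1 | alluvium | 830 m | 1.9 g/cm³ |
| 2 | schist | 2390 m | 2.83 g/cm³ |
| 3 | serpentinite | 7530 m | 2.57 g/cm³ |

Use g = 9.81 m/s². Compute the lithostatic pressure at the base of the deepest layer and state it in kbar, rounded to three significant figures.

alluvium: 1900 kg/m³ × 9.81 m/s² × 830 m = 1.547×10^7 Pa = 0.1547 kbar
schist: 2830 kg/m³ × 9.81 m/s² × 2390 m = 6.635×10^7 Pa = 0.6635 kbar
serpentinite: 2570 kg/m³ × 9.81 m/s² × 7530 m = 1.898×10^8 Pa = 1.898 kbar
Total = 0.1547 + 0.6635 + 1.898 = 2.7167 kbar

2.72 kbar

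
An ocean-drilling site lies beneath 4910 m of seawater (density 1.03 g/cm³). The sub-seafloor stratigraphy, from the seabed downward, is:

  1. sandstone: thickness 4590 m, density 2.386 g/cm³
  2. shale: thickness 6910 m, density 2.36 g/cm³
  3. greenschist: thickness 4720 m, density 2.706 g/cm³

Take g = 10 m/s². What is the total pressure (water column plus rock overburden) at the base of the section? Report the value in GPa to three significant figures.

0.451 GPa

seawater: 1030 kg/m³ × 10 m/s² × 4910 m = 5.057×10^7 Pa = 0.05057 GPa
sandstone: 2386 kg/m³ × 10 m/s² × 4590 m = 1.095×10^8 Pa = 0.1095 GPa
shale: 2360 kg/m³ × 10 m/s² × 6910 m = 1.631×10^8 Pa = 0.1631 GPa
greenschist: 2706 kg/m³ × 10 m/s² × 4720 m = 1.277×10^8 Pa = 0.1277 GPa
Total = 0.05057 + 0.1095 + 0.1631 + 0.1277 = 0.45089 GPa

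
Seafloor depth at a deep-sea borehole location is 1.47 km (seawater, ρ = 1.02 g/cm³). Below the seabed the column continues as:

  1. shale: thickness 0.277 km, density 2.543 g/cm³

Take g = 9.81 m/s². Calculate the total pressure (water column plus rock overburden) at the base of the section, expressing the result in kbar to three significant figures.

seawater: 1020 kg/m³ × 9.81 m/s² × 1470 m = 1.471×10^7 Pa = 0.1471 kbar
shale: 2543 kg/m³ × 9.81 m/s² × 277 m = 6.910×10^6 Pa = 0.06910 kbar
Total = 0.1471 + 0.06910 = 0.21619 kbar

0.216 kbar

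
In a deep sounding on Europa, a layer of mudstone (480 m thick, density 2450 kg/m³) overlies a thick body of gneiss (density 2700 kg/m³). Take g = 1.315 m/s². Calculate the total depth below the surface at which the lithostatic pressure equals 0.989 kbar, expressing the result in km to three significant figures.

27.9 km

Pressure at base of upper layers: 2450×1.315×480 = 1.546×10^6 Pa = 0.01546 kbar
Remaining pressure to be supplied by gneiss: 9.890×10^7 − 1.546×10^6 = 9.735×10^7 Pa
Additional depth in gneiss = 9.735×10^7 Pa / (2700 kg/m³ × 1.315 m/s²) = 27420 m
Total depth = 480 m + 27420 m = 27900 m
= 27.900 km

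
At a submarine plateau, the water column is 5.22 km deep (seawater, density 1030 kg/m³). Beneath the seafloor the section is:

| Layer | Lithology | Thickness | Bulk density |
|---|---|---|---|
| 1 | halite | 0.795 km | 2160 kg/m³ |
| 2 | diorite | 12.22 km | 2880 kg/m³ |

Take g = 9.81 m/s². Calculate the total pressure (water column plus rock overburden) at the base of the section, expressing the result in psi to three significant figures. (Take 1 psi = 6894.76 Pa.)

seawater: 1030 kg/m³ × 9.81 m/s² × 5220 m = 5.274×10^7 Pa = 7650 psi
halite: 2160 kg/m³ × 9.81 m/s² × 795 m = 1.685×10^7 Pa = 2443 psi
diorite: 2880 kg/m³ × 9.81 m/s² × 12220 m = 3.452×10^8 Pa = 50074 psi
Total = 7650 + 2443 + 50074 = 60167 psi

60200 psi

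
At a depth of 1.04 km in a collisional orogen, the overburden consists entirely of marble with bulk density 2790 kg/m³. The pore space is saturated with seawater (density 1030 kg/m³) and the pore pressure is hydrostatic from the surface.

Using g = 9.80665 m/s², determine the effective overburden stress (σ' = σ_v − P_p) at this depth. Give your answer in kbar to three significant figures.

0.180 kbar

Overburden (lithostatic) stress σ_v:
marble: 2790 kg/m³ × 9.80665 m/s² × 1040 m = 2.845×10^7 Pa = 28.45 MPa
Pore pressure P_p = 1030 kg/m³ × 9.80665 m/s² × 1040 m = 1.050×10^7 Pa = 10.50 MPa
Effective stress σ' = σ_v − P_p = 28.45 − 10.50 = 17.950 MPa = 0.17950 kbar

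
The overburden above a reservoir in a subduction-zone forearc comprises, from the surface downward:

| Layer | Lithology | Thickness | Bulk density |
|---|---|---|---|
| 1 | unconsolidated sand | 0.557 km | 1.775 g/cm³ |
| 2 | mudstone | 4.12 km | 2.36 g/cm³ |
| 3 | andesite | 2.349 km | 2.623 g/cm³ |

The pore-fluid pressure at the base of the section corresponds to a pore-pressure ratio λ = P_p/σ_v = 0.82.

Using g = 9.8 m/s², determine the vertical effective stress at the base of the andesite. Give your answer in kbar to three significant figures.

Overburden (lithostatic) stress σ_v:
unconsolidated sand: 1775 kg/m³ × 9.8 m/s² × 557 m = 9.689×10^6 Pa = 9.689 MPa
mudstone: 2360 kg/m³ × 9.8 m/s² × 4120 m = 9.529×10^7 Pa = 95.29 MPa
andesite: 2623 kg/m³ × 9.8 m/s² × 2349 m = 6.038×10^7 Pa = 60.38 MPa
Total = 9.689 + 95.29 + 60.38 = 165.36 MPa
Pore pressure P_p = λ·σ_v = 0.82 × 165.4 MPa = 135.6 MPa
Effective stress σ' = σ_v − P_p = 165.4 − 135.6 = 29.765 MPa = 0.29765 kbar

0.298 kbar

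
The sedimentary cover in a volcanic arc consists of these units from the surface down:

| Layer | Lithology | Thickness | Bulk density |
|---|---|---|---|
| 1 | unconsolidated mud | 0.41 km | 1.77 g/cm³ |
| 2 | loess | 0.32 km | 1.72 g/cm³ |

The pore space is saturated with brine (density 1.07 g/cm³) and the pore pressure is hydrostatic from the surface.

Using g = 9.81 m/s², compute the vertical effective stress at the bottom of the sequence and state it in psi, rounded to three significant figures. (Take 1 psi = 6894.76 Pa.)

Overburden (lithostatic) stress σ_v:
unconsolidated mud: 1770 kg/m³ × 9.81 m/s² × 410 m = 7.119×10^6 Pa = 7.119 MPa
loess: 1720 kg/m³ × 9.81 m/s² × 320 m = 5.399×10^6 Pa = 5.399 MPa
Total = 7.119 + 5.399 = 12.519 MPa
Pore pressure P_p = 1070 kg/m³ × 9.81 m/s² × 730 m = 7.663×10^6 Pa = 7.663 MPa
Effective stress σ' = σ_v − P_p = 12.52 − 7.663 = 4.8559 MPa = 704.30 psi

704 psi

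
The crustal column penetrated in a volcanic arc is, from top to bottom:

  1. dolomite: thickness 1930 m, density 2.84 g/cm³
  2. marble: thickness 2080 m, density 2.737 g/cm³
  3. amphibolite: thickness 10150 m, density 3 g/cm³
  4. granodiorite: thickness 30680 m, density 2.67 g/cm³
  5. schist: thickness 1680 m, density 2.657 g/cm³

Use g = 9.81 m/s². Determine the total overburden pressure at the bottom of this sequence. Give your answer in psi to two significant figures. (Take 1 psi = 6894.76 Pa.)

dolomite: 2840 kg/m³ × 9.81 m/s² × 1930 m = 5.377×10^7 Pa = 7799 psi
marble: 2737 kg/m³ × 9.81 m/s² × 2080 m = 5.585×10^7 Pa = 8100 psi
amphibolite: 3000 kg/m³ × 9.81 m/s² × 10150 m = 2.987×10^8 Pa = 43325 psi
granodiorite: 2670 kg/m³ × 9.81 m/s² × 30680 m = 8.036×10^8 Pa = 1.166×10^5 psi
schist: 2657 kg/m³ × 9.81 m/s² × 1680 m = 4.379×10^7 Pa = 6351 psi
Total = 7799 + 8100 + 43325 + 1.166×10^5 + 6351 = 1.8213×10^5 psi

180000 psi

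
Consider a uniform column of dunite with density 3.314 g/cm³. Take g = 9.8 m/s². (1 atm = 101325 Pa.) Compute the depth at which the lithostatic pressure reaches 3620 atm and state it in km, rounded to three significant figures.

11.3 km

h = P/(ρg) = 3620 atm / (3314 kg/m³ × 9.8 m/s²) = 3.668×10^8 Pa / 32477 Pa/m = 11294 m
= 11.294 km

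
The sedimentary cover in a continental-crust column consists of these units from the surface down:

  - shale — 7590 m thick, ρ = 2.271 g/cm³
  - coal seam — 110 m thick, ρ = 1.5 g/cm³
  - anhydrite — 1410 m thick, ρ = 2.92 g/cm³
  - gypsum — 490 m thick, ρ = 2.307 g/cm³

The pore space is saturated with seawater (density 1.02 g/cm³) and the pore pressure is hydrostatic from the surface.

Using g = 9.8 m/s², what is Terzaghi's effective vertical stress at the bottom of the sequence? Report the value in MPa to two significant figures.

130 MPa

Overburden (lithostatic) stress σ_v:
shale: 2271 kg/m³ × 9.8 m/s² × 7590 m = 1.689×10^8 Pa = 168.9 MPa
coal seam: 1500 kg/m³ × 9.8 m/s² × 110 m = 1.617×10^6 Pa = 1.617 MPa
anhydrite: 2920 kg/m³ × 9.8 m/s² × 1410 m = 4.035×10^7 Pa = 40.35 MPa
gypsum: 2307 kg/m³ × 9.8 m/s² × 490 m = 1.108×10^7 Pa = 11.08 MPa
Total = 168.9 + 1.617 + 40.35 + 11.08 = 221.97 MPa
Pore pressure P_p = 1020 kg/m³ × 9.8 m/s² × 9600 m = 9.596×10^7 Pa = 95.96 MPa
Effective stress σ' = σ_v − P_p = 222.0 − 95.96 = 126.00 MPa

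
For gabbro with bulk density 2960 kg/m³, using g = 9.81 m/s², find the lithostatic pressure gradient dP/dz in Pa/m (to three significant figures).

29000 Pa/m

dP/dz = ρg = 2960 kg/m³ × 9.81 m/s² = 29038 Pa/m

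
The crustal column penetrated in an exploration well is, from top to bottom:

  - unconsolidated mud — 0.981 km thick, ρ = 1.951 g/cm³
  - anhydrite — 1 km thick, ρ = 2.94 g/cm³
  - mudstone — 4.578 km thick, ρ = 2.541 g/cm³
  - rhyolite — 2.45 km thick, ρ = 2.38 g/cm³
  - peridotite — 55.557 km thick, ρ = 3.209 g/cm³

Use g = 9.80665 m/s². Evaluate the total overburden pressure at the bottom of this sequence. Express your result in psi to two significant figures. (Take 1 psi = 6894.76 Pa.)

290000 psi

unconsolidated mud: 1951 kg/m³ × 9.80665 m/s² × 981 m = 1.877×10^7 Pa = 2722 psi
anhydrite: 2940 kg/m³ × 9.80665 m/s² × 1000 m = 2.883×10^7 Pa = 4182 psi
mudstone: 2541 kg/m³ × 9.80665 m/s² × 4578 m = 1.141×10^8 Pa = 16546 psi
rhyolite: 2380 kg/m³ × 9.80665 m/s² × 2450 m = 5.718×10^7 Pa = 8294 psi
peridotite: 3209 kg/m³ × 9.80665 m/s² × 55557 m = 1.748×10^9 Pa = 2.536×10^5 psi
Total = 2722 + 4182 + 16546 + 8294 + 2.536×10^5 = 2.8532×10^5 psi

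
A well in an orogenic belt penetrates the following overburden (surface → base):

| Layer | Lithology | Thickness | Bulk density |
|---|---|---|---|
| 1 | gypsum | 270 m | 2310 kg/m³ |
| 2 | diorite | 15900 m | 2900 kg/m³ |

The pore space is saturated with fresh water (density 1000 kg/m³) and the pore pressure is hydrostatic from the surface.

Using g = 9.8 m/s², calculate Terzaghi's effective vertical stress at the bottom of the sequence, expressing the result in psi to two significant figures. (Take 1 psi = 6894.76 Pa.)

Overburden (lithostatic) stress σ_v:
gypsum: 2310 kg/m³ × 9.8 m/s² × 270 m = 6.112×10^6 Pa = 6.112 MPa
diorite: 2900 kg/m³ × 9.8 m/s² × 15900 m = 4.519×10^8 Pa = 451.9 MPa
Total = 6.112 + 451.9 = 457.99 MPa
Pore pressure P_p = 1000 kg/m³ × 9.8 m/s² × 16170 m = 1.585×10^8 Pa = 158.5 MPa
Effective stress σ' = σ_v − P_p = 458.0 − 158.5 = 299.52 MPa = 43442 psi

43000 psi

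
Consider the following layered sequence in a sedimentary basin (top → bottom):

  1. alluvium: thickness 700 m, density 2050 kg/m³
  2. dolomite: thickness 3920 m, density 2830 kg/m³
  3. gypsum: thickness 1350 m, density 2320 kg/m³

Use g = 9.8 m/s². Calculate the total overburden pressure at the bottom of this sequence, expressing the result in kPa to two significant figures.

150000 kPa

alluvium: 2050 kg/m³ × 9.8 m/s² × 700 m = 1.406×10^7 Pa = 14063 kPa
dolomite: 2830 kg/m³ × 9.8 m/s² × 3920 m = 1.087×10^8 Pa = 1.087×10^5 kPa
gypsum: 2320 kg/m³ × 9.8 m/s² × 1350 m = 3.069×10^7 Pa = 30694 kPa
Total = 14063 + 1.087×10^5 + 30694 = 1.5347×10^5 kPa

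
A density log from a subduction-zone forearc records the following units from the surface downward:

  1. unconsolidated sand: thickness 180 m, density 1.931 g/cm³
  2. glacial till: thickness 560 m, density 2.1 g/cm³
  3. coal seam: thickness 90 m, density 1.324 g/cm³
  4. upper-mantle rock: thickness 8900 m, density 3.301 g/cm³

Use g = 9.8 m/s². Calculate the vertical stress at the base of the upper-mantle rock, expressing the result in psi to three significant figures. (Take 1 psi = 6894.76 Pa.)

44100 psi

unconsolidated sand: 1931 kg/m³ × 9.8 m/s² × 180 m = 3.406×10^6 Pa = 494.0 psi
glacial till: 2100 kg/m³ × 9.8 m/s² × 560 m = 1.152×10^7 Pa = 1672 psi
coal seam: 1324 kg/m³ × 9.8 m/s² × 90 m = 1.168×10^6 Pa = 169.4 psi
upper-mantle rock: 3301 kg/m³ × 9.8 m/s² × 8900 m = 2.879×10^8 Pa = 41758 psi
Total = 494.0 + 1672 + 169.4 + 41758 = 44093 psi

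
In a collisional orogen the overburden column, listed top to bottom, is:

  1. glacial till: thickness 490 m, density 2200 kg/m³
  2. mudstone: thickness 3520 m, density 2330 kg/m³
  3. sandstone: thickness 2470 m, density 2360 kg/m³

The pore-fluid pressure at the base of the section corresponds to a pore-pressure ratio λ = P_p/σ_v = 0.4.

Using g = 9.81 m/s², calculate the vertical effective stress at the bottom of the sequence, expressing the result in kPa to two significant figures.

89000 kPa

Overburden (lithostatic) stress σ_v:
glacial till: 2200 kg/m³ × 9.81 m/s² × 490 m = 1.058×10^7 Pa = 10.58 MPa
mudstone: 2330 kg/m³ × 9.81 m/s² × 3520 m = 8.046×10^7 Pa = 80.46 MPa
sandstone: 2360 kg/m³ × 9.81 m/s² × 2470 m = 5.718×10^7 Pa = 57.18 MPa
Total = 10.58 + 80.46 + 57.18 = 148.22 MPa
Pore pressure P_p = λ·σ_v = 0.4 × 148.2 MPa = 59.29 MPa
Effective stress σ' = σ_v − P_p = 148.2 − 59.29 = 88.930 MPa = 88930 kPa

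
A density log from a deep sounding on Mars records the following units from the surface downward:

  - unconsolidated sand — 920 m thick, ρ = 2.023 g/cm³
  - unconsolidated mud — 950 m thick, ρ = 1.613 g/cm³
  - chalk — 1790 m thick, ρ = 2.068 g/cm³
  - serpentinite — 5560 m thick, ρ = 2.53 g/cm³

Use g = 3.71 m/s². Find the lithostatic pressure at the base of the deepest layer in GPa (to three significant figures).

unconsolidated sand: 2023 kg/m³ × 3.71 m/s² × 920 m = 6.905×10^6 Pa = 6.905×10^-3 GPa
unconsolidated mud: 1613 kg/m³ × 3.71 m/s² × 950 m = 5.685×10^6 Pa = 5.685×10^-3 GPa
chalk: 2068 kg/m³ × 3.71 m/s² × 1790 m = 1.373×10^7 Pa = 0.01373 GPa
serpentinite: 2530 kg/m³ × 3.71 m/s² × 5560 m = 5.219×10^7 Pa = 0.05219 GPa
Total = 6.905×10^-3 + 5.685×10^-3 + 0.01373 + 0.05219 = 0.078511 GPa

0.0785 GPa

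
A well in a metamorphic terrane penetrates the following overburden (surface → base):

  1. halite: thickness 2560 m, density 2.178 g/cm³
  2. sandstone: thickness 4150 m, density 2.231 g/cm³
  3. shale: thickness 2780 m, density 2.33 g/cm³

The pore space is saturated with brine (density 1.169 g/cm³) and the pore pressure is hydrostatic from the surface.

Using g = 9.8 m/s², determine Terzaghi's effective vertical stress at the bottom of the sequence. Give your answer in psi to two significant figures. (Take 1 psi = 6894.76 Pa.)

Overburden (lithostatic) stress σ_v:
halite: 2178 kg/m³ × 9.8 m/s² × 2560 m = 5.464×10^7 Pa = 54.64 MPa
sandstone: 2231 kg/m³ × 9.8 m/s² × 4150 m = 9.073×10^7 Pa = 90.73 MPa
shale: 2330 kg/m³ × 9.8 m/s² × 2780 m = 6.348×10^7 Pa = 63.48 MPa
Total = 54.64 + 90.73 + 63.48 = 208.85 MPa
Pore pressure P_p = 1169 kg/m³ × 9.8 m/s² × 9490 m = 1.087×10^8 Pa = 108.7 MPa
Effective stress σ' = σ_v − P_p = 208.9 − 108.7 = 100.14 MPa = 14523 psi

15000 psi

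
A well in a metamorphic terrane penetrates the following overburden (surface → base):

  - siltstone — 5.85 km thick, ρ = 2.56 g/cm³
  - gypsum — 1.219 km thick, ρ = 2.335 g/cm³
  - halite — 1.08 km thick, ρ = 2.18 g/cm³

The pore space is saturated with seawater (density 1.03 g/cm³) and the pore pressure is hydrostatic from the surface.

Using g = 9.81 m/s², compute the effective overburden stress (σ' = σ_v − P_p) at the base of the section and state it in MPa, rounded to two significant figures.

120 MPa

Overburden (lithostatic) stress σ_v:
siltstone: 2560 kg/m³ × 9.81 m/s² × 5850 m = 1.469×10^8 Pa = 146.9 MPa
gypsum: 2335 kg/m³ × 9.81 m/s² × 1219 m = 2.792×10^7 Pa = 27.92 MPa
halite: 2180 kg/m³ × 9.81 m/s² × 1080 m = 2.310×10^7 Pa = 23.10 MPa
Total = 146.9 + 27.92 + 23.10 = 197.93 MPa
Pore pressure P_p = 1030 kg/m³ × 9.81 m/s² × 8149 m = 8.234×10^7 Pa = 82.34 MPa
Effective stress σ' = σ_v − P_p = 197.9 − 82.34 = 115.59 MPa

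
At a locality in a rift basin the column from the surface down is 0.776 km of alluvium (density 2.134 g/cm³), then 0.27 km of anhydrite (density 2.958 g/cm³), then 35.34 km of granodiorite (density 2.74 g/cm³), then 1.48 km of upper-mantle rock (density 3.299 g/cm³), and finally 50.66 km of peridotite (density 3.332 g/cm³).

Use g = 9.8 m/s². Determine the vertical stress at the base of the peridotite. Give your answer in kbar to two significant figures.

27 kbar

alluvium: 2134 kg/m³ × 9.8 m/s² × 776 m = 1.623×10^7 Pa = 0.1623 kbar
anhydrite: 2958 kg/m³ × 9.8 m/s² × 270 m = 7.827×10^6 Pa = 0.07827 kbar
granodiorite: 2740 kg/m³ × 9.8 m/s² × 35340 m = 9.489×10^8 Pa = 9.489 kbar
upper-mantle rock: 3299 kg/m³ × 9.8 m/s² × 1480 m = 4.785×10^7 Pa = 0.4785 kbar
peridotite: 3332 kg/m³ × 9.8 m/s² × 50660 m = 1.654×10^9 Pa = 16.54 kbar
Total = 0.1623 + 0.07827 + 9.489 + 0.4785 + 16.54 = 26.751 kbar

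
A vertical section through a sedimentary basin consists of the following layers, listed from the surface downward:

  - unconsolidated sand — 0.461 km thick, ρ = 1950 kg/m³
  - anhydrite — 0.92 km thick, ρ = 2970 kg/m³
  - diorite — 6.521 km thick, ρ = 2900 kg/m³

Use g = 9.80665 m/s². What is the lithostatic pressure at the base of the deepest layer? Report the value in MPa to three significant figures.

unconsolidated sand: 1950 kg/m³ × 9.80665 m/s² × 461 m = 8.816×10^6 Pa = 8.816 MPa
anhydrite: 2970 kg/m³ × 9.80665 m/s² × 920 m = 2.680×10^7 Pa = 26.80 MPa
diorite: 2900 kg/m³ × 9.80665 m/s² × 6521 m = 1.855×10^8 Pa = 185.5 MPa
Total = 8.816 + 26.80 + 185.5 = 221.06 MPa

221 MPa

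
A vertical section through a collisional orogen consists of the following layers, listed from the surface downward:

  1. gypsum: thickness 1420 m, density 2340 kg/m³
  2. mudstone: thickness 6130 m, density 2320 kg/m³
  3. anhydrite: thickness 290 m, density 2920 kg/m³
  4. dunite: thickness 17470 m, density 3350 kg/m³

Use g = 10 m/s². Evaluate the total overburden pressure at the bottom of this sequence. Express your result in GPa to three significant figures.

gypsum: 2340 kg/m³ × 10 m/s² × 1420 m = 3.323×10^7 Pa = 0.03323 GPa
mudstone: 2320 kg/m³ × 10 m/s² × 6130 m = 1.422×10^8 Pa = 0.1422 GPa
anhydrite: 2920 kg/m³ × 10 m/s² × 290 m = 8.468×10^6 Pa = 8.468×10^-3 GPa
dunite: 3350 kg/m³ × 10 m/s² × 17470 m = 5.852×10^8 Pa = 0.5852 GPa
Total = 0.03323 + 0.1422 + 8.468×10^-3 + 0.5852 = 0.76916 GPa

0.769 GPa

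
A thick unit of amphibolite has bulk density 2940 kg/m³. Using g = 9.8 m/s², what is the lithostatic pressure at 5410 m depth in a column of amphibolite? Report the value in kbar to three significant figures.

1.56 kbar

amphibolite: 2940 kg/m³ × 9.8 m/s² × 5410 m = 1.559×10^8 Pa = 1.559 kbar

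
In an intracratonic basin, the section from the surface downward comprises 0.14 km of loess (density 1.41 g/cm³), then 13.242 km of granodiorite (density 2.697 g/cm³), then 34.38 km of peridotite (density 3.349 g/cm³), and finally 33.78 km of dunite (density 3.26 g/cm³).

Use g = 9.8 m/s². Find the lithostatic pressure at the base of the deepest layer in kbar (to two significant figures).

26 kbar

loess: 1410 kg/m³ × 9.8 m/s² × 140 m = 1.935×10^6 Pa = 0.01935 kbar
granodiorite: 2697 kg/m³ × 9.8 m/s² × 13242 m = 3.500×10^8 Pa = 3.500 kbar
peridotite: 3349 kg/m³ × 9.8 m/s² × 34380 m = 1.128×10^9 Pa = 11.28 kbar
dunite: 3260 kg/m³ × 9.8 m/s² × 33780 m = 1.079×10^9 Pa = 10.79 kbar
Total = 0.01935 + 3.500 + 11.28 + 10.79 = 25.595 kbar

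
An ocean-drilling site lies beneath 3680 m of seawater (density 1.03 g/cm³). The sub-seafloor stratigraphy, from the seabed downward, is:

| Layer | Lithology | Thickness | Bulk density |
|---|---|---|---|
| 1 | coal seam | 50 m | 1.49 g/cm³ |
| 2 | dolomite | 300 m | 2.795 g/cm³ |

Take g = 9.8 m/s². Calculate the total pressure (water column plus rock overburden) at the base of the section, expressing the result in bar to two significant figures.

seawater: 1030 kg/m³ × 9.8 m/s² × 3680 m = 3.715×10^7 Pa = 371.5 bar
coal seam: 1490 kg/m³ × 9.8 m/s² × 50 m = 7.301×10^5 Pa = 7.301 bar
dolomite: 2795 kg/m³ × 9.8 m/s² × 300 m = 8.217×10^6 Pa = 82.17 bar
Total = 371.5 + 7.301 + 82.17 = 460.93 bar

460 bar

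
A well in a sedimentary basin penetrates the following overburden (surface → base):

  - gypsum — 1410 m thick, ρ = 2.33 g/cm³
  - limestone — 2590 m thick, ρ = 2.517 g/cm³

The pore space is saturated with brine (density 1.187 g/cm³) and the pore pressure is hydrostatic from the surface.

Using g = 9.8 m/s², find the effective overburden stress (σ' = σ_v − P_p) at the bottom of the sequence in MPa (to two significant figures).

50 MPa

Overburden (lithostatic) stress σ_v:
gypsum: 2330 kg/m³ × 9.8 m/s² × 1410 m = 3.220×10^7 Pa = 32.20 MPa
limestone: 2517 kg/m³ × 9.8 m/s² × 2590 m = 6.389×10^7 Pa = 63.89 MPa
Total = 32.20 + 63.89 = 96.082 MPa
Pore pressure P_p = 1187 kg/m³ × 9.8 m/s² × 4000 m = 4.653×10^7 Pa = 46.53 MPa
Effective stress σ' = σ_v − P_p = 96.08 − 46.53 = 49.552 MPa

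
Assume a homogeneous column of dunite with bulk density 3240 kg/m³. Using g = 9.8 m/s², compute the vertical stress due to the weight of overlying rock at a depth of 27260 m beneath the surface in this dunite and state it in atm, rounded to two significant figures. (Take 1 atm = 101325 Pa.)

8500 atm

dunite: 3240 kg/m³ × 9.8 m/s² × 27260 m = 8.656×10^8 Pa = 8542 atm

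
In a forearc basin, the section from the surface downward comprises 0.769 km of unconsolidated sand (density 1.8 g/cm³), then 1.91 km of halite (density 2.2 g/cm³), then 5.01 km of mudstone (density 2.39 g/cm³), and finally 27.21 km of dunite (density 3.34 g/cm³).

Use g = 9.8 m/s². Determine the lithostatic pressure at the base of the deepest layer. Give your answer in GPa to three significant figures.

unconsolidated sand: 1800 kg/m³ × 9.8 m/s² × 769 m = 1.357×10^7 Pa = 0.01357 GPa
halite: 2200 kg/m³ × 9.8 m/s² × 1910 m = 4.118×10^7 Pa = 0.04118 GPa
mudstone: 2390 kg/m³ × 9.8 m/s² × 5010 m = 1.173×10^8 Pa = 0.1173 GPa
dunite: 3340 kg/m³ × 9.8 m/s² × 27210 m = 8.906×10^8 Pa = 0.8906 GPa
Total = 0.01357 + 0.04118 + 0.1173 + 0.8906 = 1.0627 GPa

1.06 GPa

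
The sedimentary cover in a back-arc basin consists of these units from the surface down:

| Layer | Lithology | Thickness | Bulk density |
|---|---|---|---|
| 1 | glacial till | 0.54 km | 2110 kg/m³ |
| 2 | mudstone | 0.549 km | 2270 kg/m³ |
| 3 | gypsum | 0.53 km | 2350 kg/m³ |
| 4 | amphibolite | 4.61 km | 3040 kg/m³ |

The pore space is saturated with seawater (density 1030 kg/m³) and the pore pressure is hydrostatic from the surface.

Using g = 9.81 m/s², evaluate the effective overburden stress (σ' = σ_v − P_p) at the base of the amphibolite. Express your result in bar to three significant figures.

1100 bar

Overburden (lithostatic) stress σ_v:
glacial till: 2110 kg/m³ × 9.81 m/s² × 540 m = 1.118×10^7 Pa = 11.18 MPa
mudstone: 2270 kg/m³ × 9.81 m/s² × 549 m = 1.223×10^7 Pa = 12.23 MPa
gypsum: 2350 kg/m³ × 9.81 m/s² × 530 m = 1.222×10^7 Pa = 12.22 MPa
amphibolite: 3040 kg/m³ × 9.81 m/s² × 4610 m = 1.375×10^8 Pa = 137.5 MPa
Total = 11.18 + 12.23 + 12.22 + 137.5 = 173.10 MPa
Pore pressure P_p = 1030 kg/m³ × 9.81 m/s² × 6229 m = 6.294×10^7 Pa = 62.94 MPa
Effective stress σ' = σ_v − P_p = 173.1 − 62.94 = 110.16 MPa = 1101.6 bar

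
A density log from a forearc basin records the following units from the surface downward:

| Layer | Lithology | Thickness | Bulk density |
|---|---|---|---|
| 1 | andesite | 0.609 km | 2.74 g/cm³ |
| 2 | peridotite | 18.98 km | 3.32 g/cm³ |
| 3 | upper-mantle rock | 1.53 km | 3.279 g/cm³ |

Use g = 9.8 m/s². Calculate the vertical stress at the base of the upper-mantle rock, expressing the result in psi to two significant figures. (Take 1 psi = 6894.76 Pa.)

andesite: 2740 kg/m³ × 9.8 m/s² × 609 m = 1.635×10^7 Pa = 2372 psi
peridotite: 3320 kg/m³ × 9.8 m/s² × 18980 m = 6.175×10^8 Pa = 89566 psi
upper-mantle rock: 3279 kg/m³ × 9.8 m/s² × 1530 m = 4.917×10^7 Pa = 7131 psi
Total = 2372 + 89566 + 7131 = 99068 psi

99000 psi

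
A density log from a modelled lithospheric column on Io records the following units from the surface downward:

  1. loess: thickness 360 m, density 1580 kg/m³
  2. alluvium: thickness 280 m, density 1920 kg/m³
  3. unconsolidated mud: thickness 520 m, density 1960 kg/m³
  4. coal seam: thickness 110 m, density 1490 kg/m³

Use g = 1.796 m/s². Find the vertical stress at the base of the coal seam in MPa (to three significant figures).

loess: 1580 kg/m³ × 1.796 m/s² × 360 m = 1.022×10^6 Pa = 1.022 MPa
alluvium: 1920 kg/m³ × 1.796 m/s² × 280 m = 9.655×10^5 Pa = 0.9655 MPa
unconsolidated mud: 1960 kg/m³ × 1.796 m/s² × 520 m = 1.830×10^6 Pa = 1.830 MPa
coal seam: 1490 kg/m³ × 1.796 m/s² × 110 m = 2.944×10^5 Pa = 0.2944 MPa
Total = 1.022 + 0.9655 + 1.830 + 0.2944 = 4.1119 MPa

4.11 MPa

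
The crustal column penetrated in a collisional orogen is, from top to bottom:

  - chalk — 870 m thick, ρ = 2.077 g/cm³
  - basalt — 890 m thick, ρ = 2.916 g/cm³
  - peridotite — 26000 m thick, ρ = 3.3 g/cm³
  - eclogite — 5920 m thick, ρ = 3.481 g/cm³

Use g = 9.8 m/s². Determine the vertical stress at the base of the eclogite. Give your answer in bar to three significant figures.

chalk: 2077 kg/m³ × 9.8 m/s² × 870 m = 1.771×10^7 Pa = 177.1 bar
basalt: 2916 kg/m³ × 9.8 m/s² × 890 m = 2.543×10^7 Pa = 254.3 bar
peridotite: 3300 kg/m³ × 9.8 m/s² × 26000 m = 8.408×10^8 Pa = 8408 bar
eclogite: 3481 kg/m³ × 9.8 m/s² × 5920 m = 2.020×10^8 Pa = 2020 bar
Total = 177.1 + 254.3 + 8408 + 2020 = 10859 bar

10900 bar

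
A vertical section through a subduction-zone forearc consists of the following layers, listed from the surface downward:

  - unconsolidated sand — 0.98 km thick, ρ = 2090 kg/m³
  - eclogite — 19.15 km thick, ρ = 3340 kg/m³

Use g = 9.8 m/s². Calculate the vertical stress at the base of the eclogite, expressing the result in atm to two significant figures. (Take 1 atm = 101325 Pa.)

6400 atm

unconsolidated sand: 2090 kg/m³ × 9.8 m/s² × 980 m = 2.007×10^7 Pa = 198.1 atm
eclogite: 3340 kg/m³ × 9.8 m/s² × 19150 m = 6.268×10^8 Pa = 6186 atm
Total = 198.1 + 6186 = 6384.3 atm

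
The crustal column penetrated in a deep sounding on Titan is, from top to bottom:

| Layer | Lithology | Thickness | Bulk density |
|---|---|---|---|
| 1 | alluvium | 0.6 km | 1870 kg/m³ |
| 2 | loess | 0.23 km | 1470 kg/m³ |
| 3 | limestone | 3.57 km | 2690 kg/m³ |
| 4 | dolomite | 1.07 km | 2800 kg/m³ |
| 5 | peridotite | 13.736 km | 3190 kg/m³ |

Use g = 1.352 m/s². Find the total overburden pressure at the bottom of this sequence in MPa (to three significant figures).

78.3 MPa

alluvium: 1870 kg/m³ × 1.352 m/s² × 600 m = 1.517×10^6 Pa = 1.517 MPa
loess: 1470 kg/m³ × 1.352 m/s² × 230 m = 4.571×10^5 Pa = 0.4571 MPa
limestone: 2690 kg/m³ × 1.352 m/s² × 3570 m = 1.298×10^7 Pa = 12.98 MPa
dolomite: 2800 kg/m³ × 1.352 m/s² × 1070 m = 4.051×10^6 Pa = 4.051 MPa
peridotite: 3190 kg/m³ × 1.352 m/s² × 13736 m = 5.924×10^7 Pa = 59.24 MPa
Total = 1.517 + 0.4571 + 12.98 + 4.051 + 59.24 = 78.250 MPa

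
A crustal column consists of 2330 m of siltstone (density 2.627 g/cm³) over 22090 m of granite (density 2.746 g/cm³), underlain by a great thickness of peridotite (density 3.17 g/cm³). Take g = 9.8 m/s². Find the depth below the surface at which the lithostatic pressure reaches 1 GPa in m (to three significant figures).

35500 m

Pressure at base of upper layers: 2627×9.8×2330 + 2746×9.8×22090 = 6.544×10^8 Pa = 0.6544 GPa
Remaining pressure to be supplied by peridotite: 1.000×10^9 − 6.544×10^8 = 3.456×10^8 Pa
Additional depth in peridotite = 3.456×10^8 Pa / (3170 kg/m³ × 9.8 m/s²) = 11123 m
Total depth = 24420 m + 11123 m = 35543 m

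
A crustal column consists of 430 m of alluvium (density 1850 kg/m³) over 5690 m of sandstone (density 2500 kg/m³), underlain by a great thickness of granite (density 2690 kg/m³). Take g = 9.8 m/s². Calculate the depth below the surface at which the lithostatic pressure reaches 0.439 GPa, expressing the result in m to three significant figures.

17200 m

Pressure at base of upper layers: 1850×9.8×430 + 2500×9.8×5690 = 1.472×10^8 Pa = 0.1472 GPa
Remaining pressure to be supplied by granite: 4.390×10^8 − 1.472×10^8 = 2.918×10^8 Pa
Additional depth in granite = 2.918×10^8 Pa / (2690 kg/m³ × 9.8 m/s²) = 11069 m
Total depth = 6120 m + 11069 m = 17189 m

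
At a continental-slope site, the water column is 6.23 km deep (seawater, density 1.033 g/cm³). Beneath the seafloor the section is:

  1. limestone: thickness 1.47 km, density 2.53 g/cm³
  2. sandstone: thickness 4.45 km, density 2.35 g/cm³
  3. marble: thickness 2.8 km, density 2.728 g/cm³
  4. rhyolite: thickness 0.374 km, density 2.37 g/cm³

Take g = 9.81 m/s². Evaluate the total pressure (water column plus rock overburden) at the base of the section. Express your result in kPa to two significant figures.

290000 kPa

seawater: 1033 kg/m³ × 9.81 m/s² × 6230 m = 6.313×10^7 Pa = 63133 kPa
limestone: 2530 kg/m³ × 9.81 m/s² × 1470 m = 3.648×10^7 Pa = 36484 kPa
sandstone: 2350 kg/m³ × 9.81 m/s² × 4450 m = 1.026×10^8 Pa = 1.026×10^5 kPa
marble: 2728 kg/m³ × 9.81 m/s² × 2800 m = 7.493×10^7 Pa = 74933 kPa
rhyolite: 2370 kg/m³ × 9.81 m/s² × 374 m = 8.695×10^6 Pa = 8695 kPa
Total = 63133 + 36484 + 1.026×10^5 + 74933 + 8695 = 2.8583×10^5 kPa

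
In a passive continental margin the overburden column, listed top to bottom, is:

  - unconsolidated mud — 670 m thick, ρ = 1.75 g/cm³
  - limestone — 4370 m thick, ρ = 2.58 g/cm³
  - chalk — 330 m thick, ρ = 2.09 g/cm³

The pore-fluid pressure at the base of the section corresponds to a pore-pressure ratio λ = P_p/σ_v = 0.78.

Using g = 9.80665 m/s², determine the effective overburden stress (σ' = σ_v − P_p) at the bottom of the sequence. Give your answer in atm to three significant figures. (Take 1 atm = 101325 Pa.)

280 atm

Overburden (lithostatic) stress σ_v:
unconsolidated mud: 1750 kg/m³ × 9.80665 m/s² × 670 m = 1.150×10^7 Pa = 11.50 MPa
limestone: 2580 kg/m³ × 9.80665 m/s² × 4370 m = 1.106×10^8 Pa = 110.6 MPa
chalk: 2090 kg/m³ × 9.80665 m/s² × 330 m = 6.764×10^6 Pa = 6.764 MPa
Total = 11.50 + 110.6 + 6.764 = 128.83 MPa
Pore pressure P_p = λ·σ_v = 0.78 × 128.8 MPa = 100.5 MPa
Effective stress σ' = σ_v − P_p = 128.8 − 100.5 = 28.342 MPa = 279.72 atm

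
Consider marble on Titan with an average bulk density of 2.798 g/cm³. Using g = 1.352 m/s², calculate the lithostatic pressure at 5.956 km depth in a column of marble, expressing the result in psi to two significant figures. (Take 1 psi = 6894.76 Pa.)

3300 psi

marble: 2798 kg/m³ × 1.352 m/s² × 5956 m = 2.253×10^7 Pa = 3268 psi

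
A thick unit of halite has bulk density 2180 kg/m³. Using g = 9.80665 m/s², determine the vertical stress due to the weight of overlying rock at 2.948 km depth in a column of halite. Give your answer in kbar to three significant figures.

halite: 2180 kg/m³ × 9.80665 m/s² × 2948 m = 6.302×10^7 Pa = 0.6302 kbar

0.630 kbar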